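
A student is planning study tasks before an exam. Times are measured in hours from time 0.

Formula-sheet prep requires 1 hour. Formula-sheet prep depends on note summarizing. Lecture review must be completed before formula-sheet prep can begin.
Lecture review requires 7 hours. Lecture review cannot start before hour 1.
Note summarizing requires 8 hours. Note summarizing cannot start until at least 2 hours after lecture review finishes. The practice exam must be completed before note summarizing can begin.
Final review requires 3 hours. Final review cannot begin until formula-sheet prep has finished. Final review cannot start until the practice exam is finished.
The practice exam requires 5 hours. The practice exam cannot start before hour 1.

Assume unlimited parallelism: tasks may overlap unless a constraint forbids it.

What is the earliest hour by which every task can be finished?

22

The practice exam cannot begin until its own release at hour 1. It runs from hour 1 to 1 + 5 = hour 6.
Lecture review cannot begin until its own release at hour 1. It runs from hour 1 to 1 + 7 = hour 8.
Note summarizing has to wait for lecture review (finishes hour 8, plus 2-hour gap → hour 10); the practice exam (finishes hour 6). The latest of these is hour 10, so note summarizing runs hour 10 to 10 + 8 = hour 18.
Formula-sheet prep has to wait for note summarizing (finishes hour 18); lecture review (finishes hour 8). The latest of these is hour 18, so formula-sheet prep runs hour 18 to 18 + 1 = hour 19.
For final review: formula-sheet prep (finishes hour 19); the practice exam (finishes hour 6). Taking the maximum gives a start of hour 19, and it finishes at 19 + 3 = hour 22.
All tasks are finished once the last one completes. Finish times: Lecture review at 8, The practice exam at 6, Note summarizing at 18, Formula-sheet prep at 19, Final review at 22. The latest is hour 22.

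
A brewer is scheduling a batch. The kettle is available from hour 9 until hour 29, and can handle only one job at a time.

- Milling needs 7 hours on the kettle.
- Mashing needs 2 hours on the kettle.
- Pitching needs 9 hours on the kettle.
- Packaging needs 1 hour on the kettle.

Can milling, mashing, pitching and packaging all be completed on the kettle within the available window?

Yes

The kettle window is 29 − 9 = 20 hours.
Running back to back, the jobs need 7 + 2 + 9 + 1 = 19 hours on the kettle.
Since 19 ≤ 20, they fit within the window.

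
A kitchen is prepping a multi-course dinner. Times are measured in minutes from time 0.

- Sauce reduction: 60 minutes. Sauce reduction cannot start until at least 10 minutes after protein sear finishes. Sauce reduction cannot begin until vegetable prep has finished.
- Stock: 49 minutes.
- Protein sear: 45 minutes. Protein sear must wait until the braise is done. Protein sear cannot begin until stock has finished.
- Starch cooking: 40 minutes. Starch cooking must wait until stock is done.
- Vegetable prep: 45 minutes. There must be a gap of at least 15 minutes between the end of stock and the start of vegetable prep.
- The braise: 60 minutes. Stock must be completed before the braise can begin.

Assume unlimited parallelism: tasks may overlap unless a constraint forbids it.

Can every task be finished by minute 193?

No

Stock has no prerequisites, so it starts at minute 0 and finishes at minute 49.
Starch cooking waits on stock (finishes minute 49), so it starts at minute 49 and finishes at 49 + 40 = minute 89.
Vegetable prep cannot begin until stock (finishes minute 49, plus 15-minute gap → minute 64). It runs from minute 64 to 64 + 45 = minute 109.
After stock (finishes minute 49), the braise can start at minute 49 and finishes at minute 109.
Protein sear needs all of the braise (finishes minute 109); stock (finishes minute 49). That puts its earliest start at minute 109; it finishes at 109 + 45 = minute 154.
Sauce reduction cannot start until protein sear (finishes minute 154, plus 10-minute gap → minute 164); vegetable prep (finishes minute 109). The controlling bound is minute 164, so sauce reduction finishes at 164 + 60 = minute 224.
The earliest everything can be done is minute 224, which is after the deadline of 193, so it is not possible.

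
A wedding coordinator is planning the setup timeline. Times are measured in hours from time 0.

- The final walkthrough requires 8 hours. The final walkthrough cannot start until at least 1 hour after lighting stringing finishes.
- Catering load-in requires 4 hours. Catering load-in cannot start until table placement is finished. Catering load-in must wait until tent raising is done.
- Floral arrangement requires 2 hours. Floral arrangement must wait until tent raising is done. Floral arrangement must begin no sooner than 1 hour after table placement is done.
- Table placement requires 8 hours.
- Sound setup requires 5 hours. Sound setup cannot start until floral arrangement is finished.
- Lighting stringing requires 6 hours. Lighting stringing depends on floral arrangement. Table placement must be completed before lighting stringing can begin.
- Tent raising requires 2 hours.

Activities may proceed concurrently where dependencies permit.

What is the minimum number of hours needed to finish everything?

26

Table placement has no prerequisites, so it starts at hour 0 and finishes at hour 8.
Tent raising has no prerequisites, so it starts at hour 0 and finishes at hour 2.
For catering load-in: table placement (finishes hour 8); tent raising (finishes hour 2). Taking the maximum gives a start of hour 8, and it finishes at 8 + 4 = hour 12.
Floral arrangement has to wait for tent raising (finishes hour 2); table placement (finishes hour 8, plus 1-hour gap → hour 9). The latest of these is hour 9, so floral arrangement runs hour 9 to 9 + 2 = hour 11.
Sound setup cannot begin until floral arrangement (finishes hour 11). It runs from hour 11 to 11 + 5 = hour 16.
Lighting stringing cannot start until floral arrangement (finishes hour 11); table placement (finishes hour 8). The controlling bound is hour 11, so lighting stringing finishes at 11 + 6 = hour 17.
The final walkthrough cannot begin until lighting stringing (finishes hour 17, plus 1-hour gap → hour 18). It runs from hour 18 to 18 + 8 = hour 26.
All tasks are finished once the last one completes. Finish times: Tent raising at 2, Table placement at 8, Floral arrangement at 11, Lighting stringing at 17, Sound setup at 16, Catering load-in at 12, The final walkthrough at 26. The latest is hour 26.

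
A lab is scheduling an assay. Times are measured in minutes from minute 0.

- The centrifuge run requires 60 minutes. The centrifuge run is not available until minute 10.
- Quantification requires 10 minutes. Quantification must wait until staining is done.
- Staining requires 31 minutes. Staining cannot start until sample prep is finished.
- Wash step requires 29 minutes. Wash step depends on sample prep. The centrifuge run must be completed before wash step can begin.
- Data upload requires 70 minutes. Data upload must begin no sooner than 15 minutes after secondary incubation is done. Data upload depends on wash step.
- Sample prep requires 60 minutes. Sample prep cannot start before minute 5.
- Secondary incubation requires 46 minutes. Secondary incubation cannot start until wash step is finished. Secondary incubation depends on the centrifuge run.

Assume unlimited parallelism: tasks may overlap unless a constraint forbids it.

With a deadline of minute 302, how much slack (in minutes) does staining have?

196

After its own release at minute 5, sample prep can start at minute 5 and finishes at minute 65.
Staining waits on sample prep (finishes minute 65), so it starts at minute 65 and finishes at 65 + 31 = minute 96.

Working backward from the deadline:
Nothing follows quantification; the deadline of minute 302 is its only limit. It must start by 302 − 10 = minute 292.
Staining feeds into quantification (must start by minute 292); so staining must finish by minute 292 and therefore start by minute 261.
So staining can start as early as minute 65 and as late as minute 261, giving 261 − 65 = 196 minutes of slack.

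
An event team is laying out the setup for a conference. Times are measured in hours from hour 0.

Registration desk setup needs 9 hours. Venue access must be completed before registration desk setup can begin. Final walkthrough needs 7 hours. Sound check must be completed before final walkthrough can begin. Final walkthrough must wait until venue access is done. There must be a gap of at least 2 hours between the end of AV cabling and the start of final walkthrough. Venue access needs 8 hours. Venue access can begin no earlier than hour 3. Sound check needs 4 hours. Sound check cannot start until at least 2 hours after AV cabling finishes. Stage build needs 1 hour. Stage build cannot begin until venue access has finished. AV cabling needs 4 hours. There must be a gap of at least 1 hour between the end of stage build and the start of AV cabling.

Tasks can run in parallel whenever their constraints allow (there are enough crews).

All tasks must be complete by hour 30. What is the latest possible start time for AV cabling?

13

Final walkthrough must finish by hour 30; it takes 7 hours, so it must start by 30 − 7 = hour 23.
Sound check must finish before final walkthrough (must start by hour 23). With a 4-hour duration, sound check must start by 23 − 4 = hour 19.
For AV cabling: sound check (must start by hour 19, minus 2-hour gap → hour 17); final walkthrough (must start by hour 23, minus 2-hour gap → hour 21). The most restrictive is hour 17; with a 4-hour duration, AV cabling must start by hour 13.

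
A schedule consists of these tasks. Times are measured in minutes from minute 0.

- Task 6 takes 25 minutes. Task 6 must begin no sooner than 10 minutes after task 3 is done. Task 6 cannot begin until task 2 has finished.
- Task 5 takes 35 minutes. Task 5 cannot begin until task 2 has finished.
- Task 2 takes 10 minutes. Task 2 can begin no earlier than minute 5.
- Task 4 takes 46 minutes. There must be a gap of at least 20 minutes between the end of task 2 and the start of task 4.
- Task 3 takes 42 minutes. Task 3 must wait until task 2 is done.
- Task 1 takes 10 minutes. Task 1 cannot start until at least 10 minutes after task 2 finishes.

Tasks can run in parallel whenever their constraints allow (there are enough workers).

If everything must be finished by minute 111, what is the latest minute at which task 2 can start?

Nothing follows task 1; the deadline of minute 111 is its only limit. It must start by 111 − 10 = minute 101.
Nothing follows task 6; the deadline of minute 111 is its only limit. It must start by 111 − 25 = minute 86.
Since task 6 (must start by minute 86, minus 10-minute gap → minute 76) depends on it, task 3 must finish by minute 76. Backing off its 42-minute duration gives a latest start of minute 34.
Nothing follows task 4; the deadline of minute 111 is its only limit. It must start by 111 − 46 = minute 65.
Task 5 must finish by minute 111; it takes 35 minutes, so it must start by 111 − 35 = minute 76.
For task 2: task 1 (must start by minute 101, minus 10-minute gap → minute 91); task 3 (must start by minute 34); task 4 (must start by minute 65, minus 20-minute gap → minute 45); task 5 (must start by minute 76); task 6 (must start by minute 86). The most restrictive is minute 34; with a 10-minute duration, task 2 must start by minute 24.

24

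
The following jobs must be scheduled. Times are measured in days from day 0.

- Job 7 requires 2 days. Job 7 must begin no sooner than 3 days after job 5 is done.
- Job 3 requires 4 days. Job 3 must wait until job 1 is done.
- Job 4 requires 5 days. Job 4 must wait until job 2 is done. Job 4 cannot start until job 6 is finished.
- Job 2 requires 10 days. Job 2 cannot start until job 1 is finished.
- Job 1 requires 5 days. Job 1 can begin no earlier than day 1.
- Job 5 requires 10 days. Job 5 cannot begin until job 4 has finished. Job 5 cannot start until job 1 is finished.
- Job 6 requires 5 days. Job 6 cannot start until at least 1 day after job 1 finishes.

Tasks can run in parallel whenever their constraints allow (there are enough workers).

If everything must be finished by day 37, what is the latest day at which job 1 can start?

Job 7 must finish by day 37; it takes 2 days, so it must start by 37 − 2 = day 35.
Since job 7 (must start by day 35, minus 3-day gap → day 32) depends on it, job 5 must finish by day 32. Backing off its 10-day duration gives a latest start of day 22.
Job 4 feeds into job 5 (must start by day 22); so job 4 must finish by day 22 and therefore start by day 17.
Job 2 feeds into job 4 (must start by day 17); so job 2 must finish by day 17 and therefore start by day 7.
Job 3 has no dependents, so it just needs to finish by day 37. Starting by 37 − 4 = day 33 achieves that.
Job 6 must finish before job 4 (must start by day 17). With a 5-day duration, job 6 must start by 17 − 5 = day 12.
For job 1: job 2 (must start by day 7); job 3 (must start by day 33); job 5 (must start by day 22); job 6 (must start by day 12, minus 1-day gap → day 11). The most restrictive is day 7; with a 5-day duration, job 1 must start by day 2.

2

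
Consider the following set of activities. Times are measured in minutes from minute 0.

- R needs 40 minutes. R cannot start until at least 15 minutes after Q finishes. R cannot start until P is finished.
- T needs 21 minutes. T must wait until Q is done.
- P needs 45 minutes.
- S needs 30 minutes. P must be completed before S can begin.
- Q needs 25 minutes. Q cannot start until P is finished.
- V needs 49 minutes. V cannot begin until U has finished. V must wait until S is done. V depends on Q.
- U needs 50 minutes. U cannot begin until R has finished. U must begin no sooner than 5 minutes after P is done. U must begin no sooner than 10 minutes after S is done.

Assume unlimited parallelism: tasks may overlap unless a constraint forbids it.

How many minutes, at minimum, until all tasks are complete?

P has no prerequisites, so it starts at minute 0 and finishes at minute 45.
After P (finishes minute 45), S can start at minute 45 and finishes at minute 75.
Q cannot begin until P (finishes minute 45). It runs from minute 45 to 45 + 25 = minute 70.
T cannot begin until Q (finishes minute 70). It runs from minute 70 to 70 + 21 = minute 91.
For R: Q (finishes minute 70, plus 15-minute gap → minute 85); P (finishes minute 45). Taking the maximum gives a start of minute 85, and it finishes at 85 + 40 = minute 125.
U cannot start until R (finishes minute 125); P (finishes minute 45, plus 5-minute gap → minute 50); S (finishes minute 75, plus 10-minute gap → minute 85). The controlling bound is minute 125, so U finishes at 125 + 50 = minute 175.
V cannot start until U (finishes minute 175); S (finishes minute 75); Q (finishes minute 70). The controlling bound is minute 175, so V finishes at 175 + 49 = minute 224.
All tasks are finished once the last one completes. Finish times: P at 45, Q at 70, R at 125, S at 75, T at 91, U at 175, V at 224. The latest is minute 224.

224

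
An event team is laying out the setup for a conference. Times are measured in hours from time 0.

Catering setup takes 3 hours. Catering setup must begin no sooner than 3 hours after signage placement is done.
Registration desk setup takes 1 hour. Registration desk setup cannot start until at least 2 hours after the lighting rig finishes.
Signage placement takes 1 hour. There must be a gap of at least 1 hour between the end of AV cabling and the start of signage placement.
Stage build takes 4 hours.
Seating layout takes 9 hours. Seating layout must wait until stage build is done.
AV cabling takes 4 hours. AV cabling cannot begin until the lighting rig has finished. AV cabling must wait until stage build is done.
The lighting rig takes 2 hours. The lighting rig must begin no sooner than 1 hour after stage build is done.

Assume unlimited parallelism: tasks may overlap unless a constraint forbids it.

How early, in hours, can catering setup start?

Stage build can start immediately at hour 0; it finishes at hour 4.
After stage build (finishes hour 4, plus 1-hour gap → hour 5), the lighting rig can start at hour 5 and finishes at hour 7.
For AV cabling: the lighting rig (finishes hour 7); stage build (finishes hour 4). Taking the maximum gives a start of hour 7, and it finishes at 7 + 4 = hour 11.
After AV cabling (finishes hour 11, plus 1-hour gap → hour 12), signage placement can start at hour 12 and finishes at hour 13.
Catering setup waits on signage placement (finishes hour 13, plus 3-hour gap → hour 16), so the earliest it can start is hour 16.

16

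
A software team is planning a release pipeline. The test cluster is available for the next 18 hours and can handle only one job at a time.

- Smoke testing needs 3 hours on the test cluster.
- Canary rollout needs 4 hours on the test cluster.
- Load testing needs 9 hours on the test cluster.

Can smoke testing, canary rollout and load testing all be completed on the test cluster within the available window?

Running back to back, the jobs need 3 + 4 + 9 = 16 hours on the test cluster.
Since 16 ≤ 18, they fit within the window.

Yes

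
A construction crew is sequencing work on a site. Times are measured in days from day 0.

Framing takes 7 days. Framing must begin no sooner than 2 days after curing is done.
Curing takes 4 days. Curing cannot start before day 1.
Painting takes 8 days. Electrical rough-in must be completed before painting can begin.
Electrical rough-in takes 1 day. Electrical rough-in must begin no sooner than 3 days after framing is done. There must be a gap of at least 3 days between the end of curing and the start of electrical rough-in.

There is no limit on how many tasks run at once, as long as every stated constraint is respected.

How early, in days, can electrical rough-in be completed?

Curing waits on its own release at day 1, so it starts at day 1 and finishes at 1 + 4 = day 5.
After curing (finishes day 5, plus 2-day gap → day 7), framing can start at day 7 and finishes at day 14.
Electrical rough-in cannot start until framing (finishes day 14, plus 3-day gap → day 17); curing (finishes day 5, plus 3-day gap → day 8). The controlling bound is day 17, so electrical rough-in finishes at 17 + 1 = day 18.

18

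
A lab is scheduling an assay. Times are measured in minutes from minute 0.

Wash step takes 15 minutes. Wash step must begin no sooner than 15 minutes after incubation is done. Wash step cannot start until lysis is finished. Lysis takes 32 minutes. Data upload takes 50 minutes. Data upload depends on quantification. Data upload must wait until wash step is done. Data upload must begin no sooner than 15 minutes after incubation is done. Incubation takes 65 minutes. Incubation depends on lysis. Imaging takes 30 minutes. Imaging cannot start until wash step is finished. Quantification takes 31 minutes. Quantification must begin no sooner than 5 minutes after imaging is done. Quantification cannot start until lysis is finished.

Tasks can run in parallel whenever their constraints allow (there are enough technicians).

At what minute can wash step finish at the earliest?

127

Lysis can start immediately at minute 0; it finishes at minute 32.
After lysis (finishes minute 32), incubation can start at minute 32 and finishes at minute 97.
Wash step needs all of incubation (finishes minute 97, plus 15-minute gap → minute 112); lysis (finishes minute 32). That puts its earliest start at minute 112; it finishes at 112 + 15 = minute 127.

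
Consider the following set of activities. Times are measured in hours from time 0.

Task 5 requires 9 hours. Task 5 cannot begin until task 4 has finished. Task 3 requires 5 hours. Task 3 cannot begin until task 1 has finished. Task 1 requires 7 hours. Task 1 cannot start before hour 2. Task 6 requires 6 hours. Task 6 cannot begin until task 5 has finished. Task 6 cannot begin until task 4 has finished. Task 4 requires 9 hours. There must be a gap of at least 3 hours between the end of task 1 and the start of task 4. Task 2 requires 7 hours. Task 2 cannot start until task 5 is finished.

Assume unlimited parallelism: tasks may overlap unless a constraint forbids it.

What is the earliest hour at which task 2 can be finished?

37

After its own release at hour 2, task 1 can start at hour 2 and finishes at hour 9.
Task 4 cannot begin until task 1 (finishes hour 9, plus 3-hour gap → hour 12). It runs from hour 12 to 12 + 9 = hour 21.
Task 5 waits on task 4 (finishes hour 21), so it starts at hour 21 and finishes at 21 + 9 = hour 30.
Task 2 cannot begin until task 5 (finishes hour 30). It runs from hour 30 to 30 + 7 = hour 37.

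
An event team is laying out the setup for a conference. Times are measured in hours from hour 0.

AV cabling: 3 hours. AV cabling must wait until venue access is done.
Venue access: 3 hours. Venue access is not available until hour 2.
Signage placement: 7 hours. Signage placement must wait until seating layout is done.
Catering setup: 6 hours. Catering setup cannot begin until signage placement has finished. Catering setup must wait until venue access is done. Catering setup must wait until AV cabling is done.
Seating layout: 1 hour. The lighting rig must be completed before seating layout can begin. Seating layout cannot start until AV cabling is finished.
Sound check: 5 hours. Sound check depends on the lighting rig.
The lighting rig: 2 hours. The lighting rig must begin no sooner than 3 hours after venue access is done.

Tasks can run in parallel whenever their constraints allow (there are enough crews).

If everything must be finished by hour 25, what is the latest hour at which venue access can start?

3

To finish by hour 25, catering setup (duration 6) must start no later than hour 19.
Signage placement feeds into catering setup (must start by hour 19); so signage placement must finish by hour 19 and therefore start by hour 12.
Seating layout feeds into signage placement (must start by hour 12); so seating layout must finish by hour 12 and therefore start by hour 11.
Sound check has no dependents, so it just needs to finish by hour 25. Starting by 25 − 5 = hour 20 achieves that.
The lighting rig feeds seating layout (must start by hour 11); sound check (must start by hour 20). Taking the minimum, the lighting rig must finish by hour 11 and start by 11 − 2 = hour 9.
AV cabling must finish in time for seating layout (must start by hour 11); catering setup (must start by hour 19). The tightest is hour 11, so AV cabling must start by 11 − 3 = hour 8.
For venue access: the lighting rig (must start by hour 9, minus 3-hour gap → hour 6); AV cabling (must start by hour 8); catering setup (must start by hour 19). The most restrictive is hour 6; with a 3-hour duration, venue access must start by hour 3.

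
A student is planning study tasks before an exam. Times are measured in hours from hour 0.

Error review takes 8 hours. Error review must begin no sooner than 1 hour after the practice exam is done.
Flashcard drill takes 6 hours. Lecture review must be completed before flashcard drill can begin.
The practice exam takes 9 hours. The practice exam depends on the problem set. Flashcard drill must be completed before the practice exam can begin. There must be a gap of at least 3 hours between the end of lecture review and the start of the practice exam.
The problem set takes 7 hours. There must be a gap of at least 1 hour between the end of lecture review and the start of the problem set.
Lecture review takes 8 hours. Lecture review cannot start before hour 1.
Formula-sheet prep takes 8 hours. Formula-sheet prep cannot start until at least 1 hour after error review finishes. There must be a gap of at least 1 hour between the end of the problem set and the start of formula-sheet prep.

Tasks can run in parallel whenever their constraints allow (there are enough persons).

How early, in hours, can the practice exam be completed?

26

Lecture review waits on its own release at hour 1, so it starts at hour 1 and finishes at 1 + 8 = hour 9.
Flashcard drill cannot begin until lecture review (finishes hour 9). It runs from hour 9 to 9 + 6 = hour 15.
The problem set cannot begin until lecture review (finishes hour 9, plus 1-hour gap → hour 10). It runs from hour 10 to 10 + 7 = hour 17.
The practice exam needs all of the problem set (finishes hour 17); flashcard drill (finishes hour 15); lecture review (finishes hour 9, plus 3-hour gap → hour 12). That puts its earliest start at hour 17; it finishes at 17 + 9 = hour 26.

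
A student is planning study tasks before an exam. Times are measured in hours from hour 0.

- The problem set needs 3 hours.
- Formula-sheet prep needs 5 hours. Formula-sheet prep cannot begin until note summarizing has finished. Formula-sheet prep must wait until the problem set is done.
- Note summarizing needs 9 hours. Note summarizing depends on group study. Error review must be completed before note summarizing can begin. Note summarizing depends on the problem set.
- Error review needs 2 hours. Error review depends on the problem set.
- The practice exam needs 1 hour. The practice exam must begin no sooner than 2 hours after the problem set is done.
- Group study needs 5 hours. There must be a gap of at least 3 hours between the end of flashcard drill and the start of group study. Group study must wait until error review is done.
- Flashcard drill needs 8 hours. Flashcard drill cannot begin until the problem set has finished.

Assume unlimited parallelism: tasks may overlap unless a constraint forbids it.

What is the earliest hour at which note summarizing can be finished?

Nothing blocks the problem set, so it runs from hour 0 to hour 3.
Error review cannot begin until the problem set (finishes hour 3). It runs from hour 3 to 3 + 2 = hour 5.
Flashcard drill cannot begin until the problem set (finishes hour 3). It runs from hour 3 to 3 + 8 = hour 11.
Group study has to wait for flashcard drill (finishes hour 11, plus 3-hour gap → hour 14); error review (finishes hour 5). The latest of these is hour 14, so group study runs hour 14 to 14 + 5 = hour 19.
Note summarizing has to wait for group study (finishes hour 19); error review (finishes hour 5); the problem set (finishes hour 3). The latest of these is hour 19, so note summarizing runs hour 19 to 19 + 9 = hour 28.

28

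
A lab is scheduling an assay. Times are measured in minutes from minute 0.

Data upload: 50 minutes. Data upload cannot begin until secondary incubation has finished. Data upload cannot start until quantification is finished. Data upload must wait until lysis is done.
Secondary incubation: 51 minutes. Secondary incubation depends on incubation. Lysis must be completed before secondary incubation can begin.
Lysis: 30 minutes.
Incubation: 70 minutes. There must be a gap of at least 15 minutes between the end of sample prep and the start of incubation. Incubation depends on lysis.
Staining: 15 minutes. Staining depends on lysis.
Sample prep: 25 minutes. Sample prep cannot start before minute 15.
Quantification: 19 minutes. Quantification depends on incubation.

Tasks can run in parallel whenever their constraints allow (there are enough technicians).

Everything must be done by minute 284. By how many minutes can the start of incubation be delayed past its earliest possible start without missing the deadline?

Nothing blocks lysis, so it runs from minute 0 to minute 30.
After its own release at minute 15, sample prep can start at minute 15 and finishes at minute 40.
Incubation cannot start until sample prep (finishes minute 40, plus 15-minute gap → minute 55); lysis (finishes minute 30). The controlling bound is minute 55, so incubation finishes at 55 + 70 = minute 125.

Working backward from the deadline:
Nothing follows data upload; the deadline of minute 284 is its only limit. It must start by 284 − 50 = minute 234.
Secondary incubation must finish before data upload (must start by minute 234). With a 51-minute duration, secondary incubation must start by 234 − 51 = minute 183.
Quantification feeds into data upload (must start by minute 234); so quantification must finish by minute 234 and therefore start by minute 215.
Incubation must finish in time for secondary incubation (must start by minute 183); quantification (must start by minute 215). The tightest is minute 183, so incubation must start by 183 − 70 = minute 113.
So incubation can start as early as minute 55 and as late as minute 113, giving 113 − 55 = 58 minutes of slack.

58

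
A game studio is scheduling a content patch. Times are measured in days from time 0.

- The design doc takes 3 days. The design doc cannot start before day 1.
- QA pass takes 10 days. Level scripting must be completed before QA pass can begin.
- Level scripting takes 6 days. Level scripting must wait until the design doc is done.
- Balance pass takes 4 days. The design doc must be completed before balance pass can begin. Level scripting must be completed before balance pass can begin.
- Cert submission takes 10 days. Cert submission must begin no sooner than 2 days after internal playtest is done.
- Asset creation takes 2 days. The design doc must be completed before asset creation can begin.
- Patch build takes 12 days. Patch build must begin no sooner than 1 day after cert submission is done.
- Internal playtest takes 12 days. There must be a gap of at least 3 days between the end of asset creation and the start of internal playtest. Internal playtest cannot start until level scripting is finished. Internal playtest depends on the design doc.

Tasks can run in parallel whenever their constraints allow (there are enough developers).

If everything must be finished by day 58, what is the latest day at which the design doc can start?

12

Patch build has no dependents, so it just needs to finish by day 58. Starting by 58 − 12 = day 46 achieves that.
Cert submission must finish before patch build (must start by day 46, minus 1-day gap → day 45). With a 10-day duration, cert submission must start by 45 − 10 = day 35.
Internal playtest feeds into cert submission (must start by day 35, minus 2-day gap → day 33); so internal playtest must finish by day 33 and therefore start by day 21.
Asset creation feeds into internal playtest (must start by day 21, minus 3-day gap → day 18); so asset creation must finish by day 18 and therefore start by day 16.
Balance pass has no dependents, so it just needs to finish by day 58. Starting by 58 − 4 = day 54 achieves that.
Nothing follows QA pass; the deadline of day 58 is its only limit. It must start by 58 − 10 = day 48.
Level scripting has several dependents: internal playtest (must start by day 21); balance pass (must start by day 54); QA pass (must start by day 48). The earliest of those limits is day 21, so level scripting must start by 21 − 6 = day 15.
The design doc feeds asset creation (must start by day 16); level scripting (must start by day 15); internal playtest (must start by day 21); balance pass (must start by day 54). Taking the minimum, the design doc must finish by day 15 and start by 15 − 3 = day 12.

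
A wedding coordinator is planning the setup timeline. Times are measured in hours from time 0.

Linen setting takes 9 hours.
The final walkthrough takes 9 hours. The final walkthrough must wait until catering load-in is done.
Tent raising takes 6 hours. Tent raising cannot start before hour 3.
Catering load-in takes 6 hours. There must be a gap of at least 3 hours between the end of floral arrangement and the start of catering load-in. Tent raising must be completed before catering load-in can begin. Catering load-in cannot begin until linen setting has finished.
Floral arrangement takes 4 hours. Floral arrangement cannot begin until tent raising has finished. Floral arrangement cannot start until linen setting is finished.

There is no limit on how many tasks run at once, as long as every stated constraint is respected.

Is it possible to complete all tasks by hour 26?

Linen setting can start immediately at hour 0; it finishes at hour 9.
After its own release at hour 3, tent raising can start at hour 3 and finishes at hour 9.
Floral arrangement has to wait for tent raising (finishes hour 9); linen setting (finishes hour 9). The latest of these is hour 9, so floral arrangement runs hour 9 to 9 + 4 = hour 13.
Catering load-in has to wait for floral arrangement (finishes hour 13, plus 3-hour gap → hour 16); tent raising (finishes hour 9); linen setting (finishes hour 9). The latest of these is hour 16, so catering load-in runs hour 16 to 16 + 6 = hour 22.
The final walkthrough waits on catering load-in (finishes hour 22), so it starts at hour 22 and finishes at 22 + 9 = hour 31.
The earliest everything can be done is hour 31, which is after the deadline of 26, so it is not possible.

No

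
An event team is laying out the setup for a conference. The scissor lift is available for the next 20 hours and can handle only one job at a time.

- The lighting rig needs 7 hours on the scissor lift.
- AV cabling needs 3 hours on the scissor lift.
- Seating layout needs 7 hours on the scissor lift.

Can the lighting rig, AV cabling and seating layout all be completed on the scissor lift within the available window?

Running back to back, the jobs need 7 + 3 + 7 = 17 hours on the scissor lift.
Since 17 ≤ 20, they fit within the window.

Yes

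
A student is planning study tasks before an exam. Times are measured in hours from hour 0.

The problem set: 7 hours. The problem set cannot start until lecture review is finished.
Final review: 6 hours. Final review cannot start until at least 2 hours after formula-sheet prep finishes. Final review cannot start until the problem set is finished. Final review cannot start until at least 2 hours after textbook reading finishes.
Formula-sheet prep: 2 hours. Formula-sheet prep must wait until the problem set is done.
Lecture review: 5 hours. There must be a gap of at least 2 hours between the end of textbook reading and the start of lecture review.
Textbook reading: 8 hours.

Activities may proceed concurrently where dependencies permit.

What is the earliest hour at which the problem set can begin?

Textbook reading has no prerequisites, so it starts at hour 0 and finishes at hour 8.
After textbook reading (finishes hour 8, plus 2-hour gap → hour 10), lecture review can start at hour 10 and finishes at hour 15.
The problem set waits on lecture review (finishes hour 15), so the earliest it can start is hour 15.

15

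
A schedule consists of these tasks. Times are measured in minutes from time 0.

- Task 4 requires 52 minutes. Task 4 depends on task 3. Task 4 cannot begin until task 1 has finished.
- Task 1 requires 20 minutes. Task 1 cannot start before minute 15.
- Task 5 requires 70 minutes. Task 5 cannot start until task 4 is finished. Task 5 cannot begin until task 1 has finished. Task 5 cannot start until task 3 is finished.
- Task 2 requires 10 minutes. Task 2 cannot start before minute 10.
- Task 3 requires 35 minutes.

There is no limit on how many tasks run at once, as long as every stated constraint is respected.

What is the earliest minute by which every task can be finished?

157

Task 3 can start immediately at minute 0; it finishes at minute 35.
Task 2 waits on its own release at minute 10, so it starts at minute 10 and finishes at 10 + 10 = minute 20.
Task 1 waits on its own release at minute 15, so it starts at minute 15 and finishes at 15 + 20 = minute 35.
Task 4 cannot start until task 3 (finishes minute 35); task 1 (finishes minute 35). The controlling bound is minute 35, so task 4 finishes at 35 + 52 = minute 87.
Task 5 needs all of task 4 (finishes minute 87); task 1 (finishes minute 35); task 3 (finishes minute 35). That puts its earliest start at minute 87; it finishes at 87 + 70 = minute 157.
All tasks are finished once the last one completes. Finish times: Task 1 at 35, Task 2 at 20, Task 3 at 35, Task 4 at 87, Task 5 at 157. The latest is minute 157.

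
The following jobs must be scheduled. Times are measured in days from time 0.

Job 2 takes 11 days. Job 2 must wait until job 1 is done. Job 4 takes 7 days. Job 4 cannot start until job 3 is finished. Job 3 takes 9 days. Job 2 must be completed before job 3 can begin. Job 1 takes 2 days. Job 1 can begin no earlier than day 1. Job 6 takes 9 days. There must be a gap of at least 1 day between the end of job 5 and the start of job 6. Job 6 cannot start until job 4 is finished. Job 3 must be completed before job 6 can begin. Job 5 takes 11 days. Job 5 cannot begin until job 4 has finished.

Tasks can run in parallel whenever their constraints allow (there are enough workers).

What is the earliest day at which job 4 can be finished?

Job 1 waits on its own release at day 1, so it starts at day 1 and finishes at 1 + 2 = day 3.
Job 2 cannot begin until job 1 (finishes day 3). It runs from day 3 to 3 + 11 = day 14.
After job 2 (finishes day 14), job 3 can start at day 14 and finishes at day 23.
Job 4 waits on job 3 (finishes day 23), so it starts at day 23 and finishes at 23 + 7 = day 30.

30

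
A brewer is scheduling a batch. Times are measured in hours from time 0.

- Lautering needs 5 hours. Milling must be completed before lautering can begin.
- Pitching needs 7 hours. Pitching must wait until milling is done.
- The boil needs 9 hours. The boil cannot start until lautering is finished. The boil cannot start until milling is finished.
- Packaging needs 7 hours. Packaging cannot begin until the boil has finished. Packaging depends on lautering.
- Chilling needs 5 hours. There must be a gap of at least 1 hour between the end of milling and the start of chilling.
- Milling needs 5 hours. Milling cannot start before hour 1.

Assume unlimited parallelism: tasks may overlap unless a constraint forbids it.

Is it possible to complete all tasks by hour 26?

No

Milling waits on its own release at hour 1, so it starts at hour 1 and finishes at 1 + 5 = hour 6.
After milling (finishes hour 6), pitching can start at hour 6 and finishes at hour 13.
After milling (finishes hour 6, plus 1-hour gap → hour 7), chilling can start at hour 7 and finishes at hour 12.
Lautering cannot begin until milling (finishes hour 6). It runs from hour 6 to 6 + 5 = hour 11.
For the boil: lautering (finishes hour 11); milling (finishes hour 6). Taking the maximum gives a start of hour 11, and it finishes at 11 + 9 = hour 20.
Packaging needs all of the boil (finishes hour 20); lautering (finishes hour 11). That puts its earliest start at hour 20; it finishes at 20 + 7 = hour 27.
The earliest everything can be done is hour 27, which is after the deadline of 26, so it is not possible.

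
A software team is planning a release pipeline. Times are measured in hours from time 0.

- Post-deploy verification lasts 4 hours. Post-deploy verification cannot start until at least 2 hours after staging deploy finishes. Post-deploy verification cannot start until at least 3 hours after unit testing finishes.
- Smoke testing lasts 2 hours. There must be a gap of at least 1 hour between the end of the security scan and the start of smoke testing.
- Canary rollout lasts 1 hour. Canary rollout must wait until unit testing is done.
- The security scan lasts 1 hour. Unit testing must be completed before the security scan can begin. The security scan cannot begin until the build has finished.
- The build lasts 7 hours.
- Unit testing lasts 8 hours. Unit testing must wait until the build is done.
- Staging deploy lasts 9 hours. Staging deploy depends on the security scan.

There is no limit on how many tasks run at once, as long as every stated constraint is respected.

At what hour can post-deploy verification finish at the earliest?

31

Nothing blocks the build, so it runs from hour 0 to hour 7.
Unit testing cannot begin until the build (finishes hour 7). It runs from hour 7 to 7 + 8 = hour 15.
The security scan cannot start until unit testing (finishes hour 15); the build (finishes hour 7). The controlling bound is hour 15, so the security scan finishes at 15 + 1 = hour 16.
Staging deploy cannot begin until the security scan (finishes hour 16). It runs from hour 16 to 16 + 9 = hour 25.
Post-deploy verification needs all of staging deploy (finishes hour 25, plus 2-hour gap → hour 27); unit testing (finishes hour 15, plus 3-hour gap → hour 18). That puts its earliest start at hour 27; it finishes at 27 + 4 = hour 31.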